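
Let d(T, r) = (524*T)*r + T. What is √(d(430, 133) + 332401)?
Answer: √30300391 ≈ 5504.6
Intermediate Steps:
d(T, r) = T + 524*T*r (d(T, r) = 524*T*r + T = T + 524*T*r)
√(d(430, 133) + 332401) = √(430*(1 + 524*133) + 332401) = √(430*(1 + 69692) + 332401) = √(430*69693 + 332401) = √(29967990 + 332401) = √30300391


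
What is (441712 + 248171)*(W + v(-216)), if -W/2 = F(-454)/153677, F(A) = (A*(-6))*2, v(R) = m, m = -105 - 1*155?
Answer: -27572495910828/153677 ≈ -1.7942e+8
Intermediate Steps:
m = -260 (m = -105 - 155 = -260)
v(R) = -260
F(A) = -12*A (F(A) = -6*A*2 = -12*A)
W = -10896/153677 (W = -2*(-12*(-454))/153677 = -10896/153677 ≈ -0.070902)
(441712 + 248171)*(W + v(-216)) = (441712 + 248171)*(-10896/153677 - 260) = 689883*(-39966916/153677) = -27572495910828/153677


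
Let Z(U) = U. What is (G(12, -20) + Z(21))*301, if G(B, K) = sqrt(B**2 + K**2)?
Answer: 6321 + 1204*sqrt(34) ≈ 13341.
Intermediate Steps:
(G(12, -20) + Z(21))*301 = (sqrt(12**2 + (-20)**2) + 21)*301 = (sqrt(144 + 400) + 21)*301 = (sqrt(544) + 21)*301 = (4*sqrt(34) + 21)*301 = (21 + 4*sqrt(34))*301 = 6321 + 1204*sqrt(34)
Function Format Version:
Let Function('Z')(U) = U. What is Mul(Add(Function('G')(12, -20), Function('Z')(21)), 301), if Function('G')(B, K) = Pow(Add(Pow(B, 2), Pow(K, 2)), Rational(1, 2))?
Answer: Add(6321, Mul(1204, Pow(34, Rational(1, 2)))) ≈ 13341.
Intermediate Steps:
Mul(Add(Function('G')(12, -20), Function('Z')(21)), 301) = Mul(Add(Pow(Add(Pow(12, 2), Pow(-20, 2)), Rational(1, 2)), 21), 301) = Mul(Add(Pow(Add(144, 400), Rational(1, 2)), 21), 301) = Mul(Add(Pow(544, Rational(1, 2)), 21), 301) = Mul(Add(Mul(4, Pow(34, Rational(1, 2))), 21), 301) = Mul(Add(21, Mul(4, Pow(34, Rational(1, 2)))), 301) = Add(6321, Mul(1204, Pow(34, Rational(1, 2))))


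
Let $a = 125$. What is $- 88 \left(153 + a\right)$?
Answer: $-24464$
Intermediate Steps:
$- 88 \left(153 + a\right) = - 88 \left(153 + 125\right) = \left(-88\right) 278 = -24464$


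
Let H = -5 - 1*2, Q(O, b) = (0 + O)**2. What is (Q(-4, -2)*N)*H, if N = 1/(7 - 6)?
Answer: -112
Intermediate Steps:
Q(O, b) = O**2
H = -7 (H = -5 - 2 = -7)
N = 1 (N = 1/1 = 1)
(Q(-4, -2)*N)*H = ((-4)**2*1)*(-7) = (16*1)*(-7) = 16*(-7) = -112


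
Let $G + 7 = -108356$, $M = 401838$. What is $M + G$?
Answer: $293475$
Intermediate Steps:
$G = -108363$ ($G = -7 - 108356 = -108363$)
$M + G = 401838 - 108363 = 293475$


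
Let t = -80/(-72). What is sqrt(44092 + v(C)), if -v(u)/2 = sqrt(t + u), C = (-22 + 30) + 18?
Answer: 2*sqrt(99207 - 3*sqrt(61))/3 ≈ 209.96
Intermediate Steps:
t = 10/9 (t = -80*(-1/72) = 10/9 ≈ 1.1111)
C = 26 (C = 8 + 18 = 26)
v(u) = -2*sqrt(10/9 + u)
sqrt(44092 + v(C)) = sqrt(44092 - 2*sqrt(10 + 9*26)/3) = sqrt(44092 - 2*sqrt(10 + 234)/3) = sqrt(44092 - 4*sqrt(61)/3)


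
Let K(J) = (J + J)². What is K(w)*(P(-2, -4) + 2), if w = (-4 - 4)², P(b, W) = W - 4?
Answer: -98304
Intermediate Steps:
P(b, W) = -4 + W
w = 64 (w = (-8)² = 64)
K(J) = 4*J² (K(J) = (2*J)² = 4*J²)
K(w)*(P(-2, -4) + 2) = (4*64²)*((-4 - 4) + 2) = (4*4096)*(-8 + 2) = 16384*(-6) = -98304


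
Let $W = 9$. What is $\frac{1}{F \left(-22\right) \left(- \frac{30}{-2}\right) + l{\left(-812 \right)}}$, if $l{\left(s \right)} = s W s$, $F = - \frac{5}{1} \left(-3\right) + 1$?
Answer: $\frac{1}{5928816} \approx 1.6867 \cdot 10^{-7}$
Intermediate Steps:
$F = 16$ ($F = \left(-5\right) 1 \left(-3\right) + 1 = \left(-5\right) \left(-3\right) + 1 = 15 + 1 = 16$)
$l{\left(s \right)} = 9 s^{2}$ ($l{\left(s \right)} = s 9 s = 9 s s = 9 s^{2}$)
$\frac{1}{F \left(-22\right) \left(- \frac{30}{-2}\right) + l{\left(-812 \right)}} = \frac{1}{16 \left(-22\right) \left(- \frac{30}{-2}\right) + 9 \left(-812\right)^{2}} = \frac{1}{- 352 \left(\left(-30\right) \left(- \frac{1}{2}\right)\right) + 9 \cdot 659344} = \frac{1}{\left(-352\right) 15 + 5934096} = \frac{1}{-5280 + 5934096} = \frac{1}{5928816}$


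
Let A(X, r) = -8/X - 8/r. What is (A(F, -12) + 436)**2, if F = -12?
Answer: 1721344/9 ≈ 1.9126e+5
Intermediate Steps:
(A(F, -12) + 436)**2 = ((-8/(-12) - 8/(-12)) + 436)**2 = ((-8*(-1/12) - 8*(-1/12)) + 436)**2 = ((2/3 + 2/3) + 436)**2 = (4/3 + 436)**2 = (1312/3)**2 = 1721344/9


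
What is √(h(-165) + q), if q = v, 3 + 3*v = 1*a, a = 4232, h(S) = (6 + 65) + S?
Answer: √11841/3 ≈ 36.272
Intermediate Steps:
h(S) = 71 + S
v = 4229/3 (v = -1 + (1*4232)/3 = -1 + (⅓)*4232 = -1 + 4232/3 = 4229/3 ≈ 1409.7)
q = 4229/3 ≈ 1409.7
√(h(-165) + q) = √((71 - 165) + 4229/3) = √(-94 + 4229/3) = √(3947/3) = √11841/3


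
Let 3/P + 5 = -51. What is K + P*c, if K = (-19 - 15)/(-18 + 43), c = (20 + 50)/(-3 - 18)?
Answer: -827/700 ≈ -1.1814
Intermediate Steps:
P = -3/56 (P = 3/(-5 - 51) = 3/(-56) = 3*(-1/56) = -3/56 ≈ -0.053571)
c = -10/3 (c = 70/(-21) = 70*(-1/21) = -10/3 ≈ -3.3333)
K = -34/25 ≈ -1.3600
K + P*c = -34/25 - 3/56*(-10/3) = -34/25 + 5/28 = -827/700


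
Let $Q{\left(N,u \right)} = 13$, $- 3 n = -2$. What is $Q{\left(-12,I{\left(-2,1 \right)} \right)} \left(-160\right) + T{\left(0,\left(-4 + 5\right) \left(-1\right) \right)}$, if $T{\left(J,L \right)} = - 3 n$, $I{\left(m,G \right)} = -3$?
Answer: $-2082$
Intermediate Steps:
$n = \frac{2}{3}$ ($n = \left(- \frac{1}{3}\right) \left(-2\right) = \frac{2}{3} \approx 0.66667$)
$T{\left(J,L \right)} = -2$ ($T{\left(J,L \right)} = \left(-3\right) \frac{2}{3} = -2$)
$Q{\left(-12,I{\left(-2,1 \right)} \right)} \left(-160\right) + T{\left(0,\left(-4 + 5\right) \left(-1\right) \right)} = 13 \left(-160\right) - 2 = -2080 - 2 = -2082$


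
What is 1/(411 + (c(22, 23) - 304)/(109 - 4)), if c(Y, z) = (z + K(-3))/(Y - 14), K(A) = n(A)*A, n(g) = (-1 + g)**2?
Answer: 40/16323 ≈ 0.0024505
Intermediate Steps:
K(A) = A*(-1 + A)**2 (K(A) = (-1 + A)**2*A = A*(-1 + A)**2)
c(Y, z) = (-48 + z)/(-14 + Y) (c(Y, z) = (z - 3*(-1 - 3)**2)/(Y - 14) = (z - 3*(-4)**2)/(-14 + Y) = (z - 3*16)/(-14 + Y) = (z - 48)/(-14 + Y) = (-48 + z)/(-14 + Y))
1/(411 + (c(22, 23) - 304)/(109 - 4)) = 1/(411 + ((-48 + 23)/(-14 + 22) - 304)/(109 - 4)) = 1/(411 + (-25/8 - 304)/105) = 1/(411 + ((1/8)*(-25) - 304)*(1/105)) = 1/(411 + (-25/8 - 304)*(1/105)) = 1/(411 - 2457/8*1/105) = 1/(411 - 117/40) = 1/(16323/40) = 40/16323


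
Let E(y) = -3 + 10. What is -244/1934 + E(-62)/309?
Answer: -30929/298803 ≈ -0.10351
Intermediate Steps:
E(y) = 7
-244/1934 + E(-62)/309 = -244/1934 + 7/309 = -244*1/1934 + 7*(1/309) = -122/967 + 7/309 = -30929/298803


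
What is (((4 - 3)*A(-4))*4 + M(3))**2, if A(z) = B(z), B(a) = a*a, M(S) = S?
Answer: 4489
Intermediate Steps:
B(a) = a**2
A(z) = z**2
(((4 - 3)*A(-4))*4 + M(3))**2 = (((4 - 3)*(-4)**2)*4 + 3)**2 = ((1*16)*4 + 3)**2 = (16*4 + 3)**2 = (64 + 3)**2 = 67**2 = 4489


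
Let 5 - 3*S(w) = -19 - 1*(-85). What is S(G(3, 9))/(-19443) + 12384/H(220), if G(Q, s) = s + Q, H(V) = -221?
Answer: -722332855/12890709 ≈ -56.035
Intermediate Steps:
G(Q, s) = Q + s
S(w) = -61/3 (S(w) = 5/3 - (-19 - 1*(-85))/3 = 5/3 - (-19 + 85)/3 = 5/3 - ⅓*66 = 5/3 - 22 = -61/3)
S(G(3, 9))/(-19443) + 12384/H(220) = -61/3/(-19443) + 12384/(-221) = -61/3*(-1/19443) + 12384*(-1/221) = 61/58329 - 12384/221 = -722332855/12890709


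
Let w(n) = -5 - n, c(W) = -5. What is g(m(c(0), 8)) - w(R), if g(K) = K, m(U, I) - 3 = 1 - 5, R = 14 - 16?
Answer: 2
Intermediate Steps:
R = -2
m(U, I) = -1 (m(U, I) = 3 + (1 - 5) = 3 - 4 = -1)
g(m(c(0), 8)) - w(R) = -1 - (-5 - 1*(-2)) = -1 - (-5 + 2) = -1 - 1*(-3) = -1 + 3 = 2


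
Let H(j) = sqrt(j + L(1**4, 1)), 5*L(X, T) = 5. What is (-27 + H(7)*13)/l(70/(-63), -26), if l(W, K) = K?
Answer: 27/26 - sqrt(2) ≈ -0.37575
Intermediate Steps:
L(X, T) = 1 (L(X, T) = (1/5)*5 = 1)
H(j) = sqrt(1 + j) (H(j) = sqrt(j + 1) = sqrt(1 + j))
(-27 + H(7)*13)/l(70/(-63), -26) = (-27 + sqrt(1 + 7)*13)/(-26) = (-27 + sqrt(8)*13)*(-1/26) = (-27 + (2*sqrt(2))*13)*(-1/26) = (-27 + 26*sqrt(2))*(-1/26) = 27/26 - sqrt(2)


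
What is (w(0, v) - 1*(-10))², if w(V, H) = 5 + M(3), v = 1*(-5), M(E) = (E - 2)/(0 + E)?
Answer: 2116/9 ≈ 235.11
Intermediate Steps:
M(E) = (-2 + E)/E
v = -5
w(V, H) = 16/3 (w(V, H) = 5 + (-2 + 3)/3 = 5 + (⅓)*1 = 5 + ⅓ = 16/3)
(w(0, v) - 1*(-10))² = (16/3 - 1*(-10))² = (16/3 + 10)² = (46/3)² = 2116/9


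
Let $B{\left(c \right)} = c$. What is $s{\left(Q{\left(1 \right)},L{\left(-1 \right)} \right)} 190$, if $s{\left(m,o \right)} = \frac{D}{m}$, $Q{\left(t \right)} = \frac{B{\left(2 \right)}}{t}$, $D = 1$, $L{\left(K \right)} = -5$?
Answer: $95$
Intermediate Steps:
$Q{\left(t \right)} = \frac{2}{t}$
$s{\left(m,o \right)} = \frac{1}{m}$ ($s{\left(m,o \right)} = 1 \frac{1}{m} = \frac{1}{m}$)
$s{\left(Q{\left(1 \right)},L{\left(-1 \right)} \right)} 190 = \frac{1}{2 \cdot 1^{-1}} \cdot 190 = \frac{1}{2 \cdot 1} \cdot 190 = \frac{1}{2} \cdot 190 = 95$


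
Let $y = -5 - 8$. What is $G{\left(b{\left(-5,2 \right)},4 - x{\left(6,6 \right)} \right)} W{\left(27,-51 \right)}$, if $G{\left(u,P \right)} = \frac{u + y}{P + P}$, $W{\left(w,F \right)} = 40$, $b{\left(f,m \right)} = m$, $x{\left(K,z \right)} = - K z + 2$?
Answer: $- \frac{110}{19} \approx -5.7895$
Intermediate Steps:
$x{\left(K,z \right)} = 2 - K z$ ($x{\left(K,z \right)} = - K z + 2 = 2 - K z$)
$y = -13$
$G{\left(u,P \right)} = \frac{-13 + u}{2 P}$ ($G{\left(u,P \right)} = \frac{u - 13}{P + P} = \frac{-13 + u}{2 P}$)
$G{\left(b{\left(-5,2 \right)},4 - x{\left(6,6 \right)} \right)} W{\left(27,-51 \right)} = \frac{-13 + 2}{2 \left(4 - \left(2 - 6 \cdot 6\right)\right)} 40 = \frac{1}{2} \frac{1}{4 - \left(2 - 36\right)} \left(-11\right) 40 = \frac{1}{2} \frac{1}{4 - -34} \left(-11\right) 40 = \frac{1}{2} \frac{1}{4 + 34} \left(-11\right) 40 = \frac{1}{2} \cdot \frac{1}{38} \left(-11\right) 40 = \left(- \frac{11}{76}\right) 40 = - \frac{110}{19}$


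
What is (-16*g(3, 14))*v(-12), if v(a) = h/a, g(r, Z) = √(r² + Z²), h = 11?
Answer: 44*√205/3 ≈ 209.99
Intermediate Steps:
g(r, Z) = √(Z² + r²)
v(a) = 11/a
(-16*g(3, 14))*v(-12) = (-16*√(14² + 3²))*(11/(-12)) = (-16*√(196 + 9))*(11*(-1/12)) = -16*√205*(-11/12) = 44*√205/3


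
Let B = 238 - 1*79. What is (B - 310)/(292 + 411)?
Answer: -151/703 ≈ -0.21479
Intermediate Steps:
B = 159 (B = 238 - 79 = 159)
(B - 310)/(292 + 411) = (159 - 310)/(292 + 411) = -151/703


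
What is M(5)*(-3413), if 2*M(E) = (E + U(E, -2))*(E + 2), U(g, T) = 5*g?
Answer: -358365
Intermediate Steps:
M(E) = 3*E*(2 + E) (M(E) = ((E + 5*E)*(E + 2))/2 = ((6*E)*(2 + E))/2 = (6*E*(2 + E))/2 = 3*E*(2 + E))
M(5)*(-3413) = (3*5*(2 + 5))*(-3413) = (3*5*7)*(-3413) = 105*(-3413) = -358365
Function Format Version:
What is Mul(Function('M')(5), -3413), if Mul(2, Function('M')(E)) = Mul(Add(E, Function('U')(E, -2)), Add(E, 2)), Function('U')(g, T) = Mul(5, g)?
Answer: -358365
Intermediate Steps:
Function('M')(E) = Mul(3, E, Add(2, E)) (Function('M')(E) = Mul(Rational(1, 2), Mul(Add(E, Mul(5, E)), Add(E, 2))) = Mul(Rational(1, 2), Mul(Mul(6, E), Add(2, E))) = Mul(Rational(1, 2), Mul(6, E, Add(2, E))) = Mul(3, E, Add(2, E)))
Mul(Function('M')(5), -3413) = Mul(Mul(3, 5, Add(2, 5)), -3413) = Mul(Mul(3, 5, 7), -3413) = Mul(105, -3413) = -358365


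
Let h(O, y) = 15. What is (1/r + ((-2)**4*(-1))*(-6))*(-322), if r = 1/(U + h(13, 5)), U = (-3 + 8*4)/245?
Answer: -1252304/35 ≈ -35780.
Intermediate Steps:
U = 29/245 (U = (-3 + 32)*(1/245) = 29*(1/245) = 29/245 ≈ 0.11837)
r = 245/3704 (r = 1/(29/245 + 15) = 1/(3704/245) = 245/3704 ≈ 0.066145)
(1/r + ((-2)**4*(-1))*(-6))*(-322) = (1/(245/3704) + ((-2)**4*(-1))*(-6))*(-322) = (3704/245 + (16*(-1))*(-6))*(-322) = (3704/245 - 16*(-6))*(-322) = (3704/245 + 96)*(-322) = (27224/245)*(-322) = -1252304/35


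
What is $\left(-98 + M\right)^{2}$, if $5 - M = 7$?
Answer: $10000$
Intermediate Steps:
$M = -2$ ($M = 5 - 7 = -2$)
$\left(-98 + M\right)^{2} = \left(-98 - 2\right)^{2} = \left(-100\right)^{2} = 10000$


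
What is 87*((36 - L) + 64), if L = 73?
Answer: 2349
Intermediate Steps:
87*((36 - L) + 64) = 87*((36 - 1*73) + 64) = 87*((36 - 73) + 64) = 87*(-37 + 64) = 87*27 = 2349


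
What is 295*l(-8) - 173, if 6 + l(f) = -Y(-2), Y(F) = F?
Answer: -1353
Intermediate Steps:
l(f) = -4 (l(f) = -6 - 1*(-2) = -6 + 2 = -4)
295*l(-8) - 173 = 295*(-4) - 173 = -1180 - 173 = -1353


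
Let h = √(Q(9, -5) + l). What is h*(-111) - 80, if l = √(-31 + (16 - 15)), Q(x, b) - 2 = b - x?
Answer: -80 - 111*√(-12 + I*√30) ≈ -165.65 - 393.94*I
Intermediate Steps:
Q(x, b) = 2 + b - x (Q(x, b) = 2 + (b - x) = 2 + b - x)
l = I*√30 (l = √(-31 + 1) = √(-30) = I*√30 ≈ 5.4772*I)
h = √(-12 + I*√30) (h = √((2 - 5 - 1*9) + I*√30) = √((2 - 5 - 9) + I*√30) = √(-12 + I*√30) ≈ 0.77166 + 3.549*I)
h*(-111) - 80 = √(-12 + I*√30)*(-111) - 80 = -111*√(-12 + I*√30) - 80 = -80 - 111*√(-12 + I*√30)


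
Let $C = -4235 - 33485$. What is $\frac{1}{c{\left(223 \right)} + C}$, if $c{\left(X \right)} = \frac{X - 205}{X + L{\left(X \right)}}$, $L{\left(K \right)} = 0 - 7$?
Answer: $- \frac{12}{452639} \approx -2.6511 \cdot 10^{-5}$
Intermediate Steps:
$L{\left(K \right)} = -7$
$C = -37720$ ($C = -4235 - 33485 = -37720$)
$c{\left(X \right)} = \frac{-205 + X}{-7 + X}$ ($c{\left(X \right)} = \frac{X - 205}{X - 7} = \frac{-205 + X}{-7 + X}$)
$\frac{1}{c{\left(223 \right)} + C} = \frac{1}{\frac{-205 + 223}{-7 + 223} - 37720} = \frac{1}{\frac{1}{216} \cdot 18 - 37720} = \frac{1}{\frac{1}{12} - 37720} = \frac{1}{- \frac{452639}{12}} = - \frac{12}{452639}$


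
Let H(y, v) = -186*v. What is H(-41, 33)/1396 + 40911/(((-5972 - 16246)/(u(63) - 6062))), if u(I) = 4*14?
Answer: 4081867053/369242 ≈ 11055.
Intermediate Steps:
u(I) = 56
H(-41, 33)/1396 + 40911/(((-5972 - 16246)/(u(63) - 6062))) = -186*33/1396 + 40911/(((-5972 - 16246)/(56 - 6062))) = -6138*1/1396 + 40911/((-22218/(-6006))) = -3069/698 + 40911/((-22218*(-1/6006))) = -3069/698 + 40911/(529/143) = -3069/698 + 40911*(143/529) = -3069/698 + 5850273/529 = 4081867053/369242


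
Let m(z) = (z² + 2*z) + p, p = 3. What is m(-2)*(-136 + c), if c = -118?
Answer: -762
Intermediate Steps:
m(z) = 3 + z² + 2*z (m(z) = (z² + 2*z) + 3 = 3 + z² + 2*z)
m(-2)*(-136 + c) = (3 + (-2)² + 2*(-2))*(-136 - 118) = (3 + 4 - 4)*(-254) = 3*(-254) = -762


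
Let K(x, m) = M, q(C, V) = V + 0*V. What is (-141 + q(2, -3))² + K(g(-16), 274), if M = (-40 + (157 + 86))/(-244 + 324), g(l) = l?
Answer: 1659083/80 ≈ 20739.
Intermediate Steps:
q(C, V) = V (q(C, V) = V + 0 = V)
M = 203/80 (M = (-40 + 243)/80 = 203*(1/80) = 203/80 ≈ 2.5375)
K(x, m) = 203/80
(-141 + q(2, -3))² + K(g(-16), 274) = (-141 - 3)² + 203/80 = (-144)² + 203/80 = 20736 + 203/80 = 1659083/80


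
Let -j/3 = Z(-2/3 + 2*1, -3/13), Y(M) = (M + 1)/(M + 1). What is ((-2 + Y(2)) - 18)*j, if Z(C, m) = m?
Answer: -171/13 ≈ -13.154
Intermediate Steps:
Y(M) = 1 (Y(M) = (1 + M)/(1 + M) = 1)
j = 9/13 (j = -(-9)/13 = -3*(-3/13) = 9/13 ≈ 0.69231)
((-2 + Y(2)) - 18)*j = ((-2 + 1) - 18)*(9/13) = (-1 - 18)*(9/13) = -19*9/13 = -171/13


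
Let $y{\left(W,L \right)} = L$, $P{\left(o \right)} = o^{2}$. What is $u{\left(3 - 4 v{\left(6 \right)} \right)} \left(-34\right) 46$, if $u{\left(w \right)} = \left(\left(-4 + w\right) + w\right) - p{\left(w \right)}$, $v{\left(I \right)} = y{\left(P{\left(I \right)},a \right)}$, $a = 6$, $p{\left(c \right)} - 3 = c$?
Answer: $43792$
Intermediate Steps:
$p{\left(c \right)} = 3 + c$
$v{\left(I \right)} = 6$
$u{\left(w \right)} = -7 + w$ ($u{\left(w \right)} = \left(\left(-4 + w\right) + w\right) - \left(3 + w\right) = \left(-4 + 2 w\right) - \left(3 + w\right) = -7 + w$)
$u{\left(3 - 4 v{\left(6 \right)} \right)} \left(-34\right) 46 = \left(-7 + \left(3 - 24\right)\right) \left(-34\right) 46 = \left(-7 - 21\right) \left(-34\right) 46 = \left(-28\right) \left(-34\right) 46 = 952 \cdot 46 = 43792$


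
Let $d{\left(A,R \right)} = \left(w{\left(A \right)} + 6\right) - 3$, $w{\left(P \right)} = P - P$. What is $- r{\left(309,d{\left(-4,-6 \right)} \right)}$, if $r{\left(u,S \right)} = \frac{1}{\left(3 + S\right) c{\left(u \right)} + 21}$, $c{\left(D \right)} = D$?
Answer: $- \frac{1}{1875} \approx -0.00053333$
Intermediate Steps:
$w{\left(P \right)} = 0$
$d{\left(A,R \right)} = 3$ ($d{\left(A,R \right)} = \left(0 + 6\right) - 3 = 6 - 3 = 3$)
$r{\left(u,S \right)} = \frac{1}{21 + u \left(3 + S\right)}$ ($r{\left(u,S \right)} = \frac{1}{\left(3 + S\right) u + 21} = \frac{1}{u \left(3 + S\right) + 21} = \frac{1}{21 + u \left(3 + S\right)}$)
$- r{\left(309,d{\left(-4,-6 \right)} \right)} = - \frac{1}{21 + 3 \cdot 309 + 3 \cdot 309} = - \frac{1}{21 + 927 + 927} = - \frac{1}{1875}$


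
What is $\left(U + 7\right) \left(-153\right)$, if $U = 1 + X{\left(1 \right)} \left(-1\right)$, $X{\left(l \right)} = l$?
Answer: $-1071$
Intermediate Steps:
$U = 0$ ($U = 1 + 1 \left(-1\right) = 1 - 1 = 0$)
$\left(U + 7\right) \left(-153\right) = \left(0 + 7\right) \left(-153\right) = 7 \left(-153\right) = -1071$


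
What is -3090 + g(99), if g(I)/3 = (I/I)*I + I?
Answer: -2496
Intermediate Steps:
g(I) = 6*I (g(I) = 3*((I/I)*I + I) = 3*(1*I + I) = 3*(I + I) = 3*(2*I) = 6*I)
-3090 + g(99) = -3090 + 6*99 = -3090 + 594 = -2496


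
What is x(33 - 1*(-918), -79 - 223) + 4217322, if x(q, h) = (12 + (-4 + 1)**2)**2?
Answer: 4217763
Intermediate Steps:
x(q, h) = 441 (x(q, h) = (12 + (-3)**2)**2 = (12 + 9)**2 = 21**2 = 441)
x(33 - 1*(-918), -79 - 223) + 4217322 = 441 + 4217322 = 4217763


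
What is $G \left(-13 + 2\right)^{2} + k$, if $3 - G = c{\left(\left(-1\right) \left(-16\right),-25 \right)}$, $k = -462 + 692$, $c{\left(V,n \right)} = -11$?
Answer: $1924$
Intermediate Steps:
$k = 230$
$G = 14$ ($G = 3 - -11 = 3 + 11 = 14$)
$G \left(-13 + 2\right)^{2} + k = 14 \left(-13 + 2\right)^{2} + 230 = 14 \left(-11\right)^{2} + 230 = 14 \cdot 121 + 230 = 1694 + 230 = 1924$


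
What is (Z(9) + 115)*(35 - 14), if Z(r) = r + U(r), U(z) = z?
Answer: 2793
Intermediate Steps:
Z(r) = 2*r (Z(r) = r + r = 2*r)
(Z(9) + 115)*(35 - 14) = (2*9 + 115)*(35 - 14) = (18 + 115)*21 = 133*21 = 2793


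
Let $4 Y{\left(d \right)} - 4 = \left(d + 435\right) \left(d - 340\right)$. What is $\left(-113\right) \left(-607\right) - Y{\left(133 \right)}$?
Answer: $97984$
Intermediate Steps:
$Y{\left(d \right)} = 1 + \frac{\left(-340 + d\right) \left(435 + d\right)}{4}$ ($Y{\left(d \right)} = 1 + \frac{\left(d + 435\right) \left(d - 340\right)}{4} = 1 + \frac{\left(435 + d\right) \left(-340 + d\right)}{4} = 1 + \frac{\left(-340 + d\right) \left(435 + d\right)}{4}$)
$\left(-113\right) \left(-607\right) - Y{\left(133 \right)} = \left(-113\right) \left(-607\right) - \left(-36974 + \frac{133^{2}}{4} + \frac{95}{4} \cdot 133\right) = 68591 - \left(-36974 + \frac{1}{4} \cdot 17689 + \frac{12635}{4}\right) = 68591 - \left(-36974 + \frac{17689}{4} + \frac{12635}{4}\right) = 68591 - -29393 = 68591 + 29393 = 97984$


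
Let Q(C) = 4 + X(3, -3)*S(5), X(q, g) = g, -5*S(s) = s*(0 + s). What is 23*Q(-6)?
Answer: 437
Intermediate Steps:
S(s) = -s²/5 (S(s) = -s*(0 + s)/5 = -s*s/5 = -s²/5)
Q(C) = 19 (Q(C) = 4 - (-3)*5²/5 = 4 - (-3)*25/5 = 4 - 3*(-5) = 4 + 15 = 19)
23*Q(-6) = 23*19 = 437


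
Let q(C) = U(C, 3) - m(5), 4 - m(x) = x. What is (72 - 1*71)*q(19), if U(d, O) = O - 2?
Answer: 2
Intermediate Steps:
U(d, O) = -2 + O
m(x) = 4 - x
q(C) = 2 (q(C) = (-2 + 3) - (4 - 1*5) = 1 - (4 - 5) = 1 - 1*(-1) = 1 + 1 = 2)
(72 - 1*71)*q(19) = (72 - 1*71)*2 = (72 - 71)*2 = 1*2 = 2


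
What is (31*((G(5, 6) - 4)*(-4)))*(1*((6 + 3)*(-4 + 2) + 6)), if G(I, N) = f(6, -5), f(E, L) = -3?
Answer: -10416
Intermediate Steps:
G(I, N) = -3
(31*((G(5, 6) - 4)*(-4)))*(1*((6 + 3)*(-4 + 2) + 6)) = (31*((-3 - 4)*(-4)))*(1*((6 + 3)*(-4 + 2) + 6)) = (31*(-7*(-4)))*(1*(9*(-2) + 6)) = (31*28)*(1*(-18 + 6)) = 868*(1*(-12)) = 868*(-12) = -10416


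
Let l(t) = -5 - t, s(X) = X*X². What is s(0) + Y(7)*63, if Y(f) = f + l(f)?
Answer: -315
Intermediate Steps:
s(X) = X³
Y(f) = -5 (Y(f) = f + (-5 - f) = -5)
s(0) + Y(7)*63 = 0³ - 5*63 = 0 - 315 = -315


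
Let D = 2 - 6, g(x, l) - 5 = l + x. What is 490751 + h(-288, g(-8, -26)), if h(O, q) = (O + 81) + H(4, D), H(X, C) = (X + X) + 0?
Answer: 490552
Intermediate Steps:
g(x, l) = 5 + l + x (g(x, l) = 5 + (l + x) = 5 + l + x)
D = -4
H(X, C) = 2*X (H(X, C) = 2*X + 0 = 2*X)
h(O, q) = 89 + O (h(O, q) = (O + 81) + 2*4 = (81 + O) + 8 = 89 + O)
490751 + h(-288, g(-8, -26)) = 490751 + (89 - 288) = 490751 - 199 = 490552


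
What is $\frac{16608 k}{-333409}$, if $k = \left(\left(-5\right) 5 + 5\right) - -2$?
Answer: $\frac{298944}{333409} \approx 0.89663$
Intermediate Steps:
$k = -18$ ($k = \left(-25 + 5\right) + 2 = -20 + 2 = -18$)
$\frac{16608 k}{-333409} = \frac{16608 \left(-18\right)}{-333409} = \left(-298944\right) \left(- \frac{1}{333409}\right) = \frac{298944}{333409}$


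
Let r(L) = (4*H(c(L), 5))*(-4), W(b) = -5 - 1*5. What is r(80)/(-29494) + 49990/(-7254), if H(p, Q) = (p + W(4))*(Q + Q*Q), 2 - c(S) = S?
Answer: -445203505/53487369 ≈ -8.3235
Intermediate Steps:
W(b) = -10 (W(b) = -5 - 5 = -10)
c(S) = 2 - S
H(p, Q) = (-10 + p)*(Q + Q²) (H(p, Q) = (p - 10)*(Q + Q*Q) = (-10 + p)*(Q + Q²))
r(L) = 3840 + 480*L (r(L) = (4*(5*(-10 + (2 - L) - 10*5 + 5*(2 - L))))*(-4) = (4*(5*(-10 + (2 - L) - 50 + (10 - 5*L))))*(-4) = (4*(5*(-48 - 6*L)))*(-4) = (4*(-240 - 30*L))*(-4) = (-960 - 120*L)*(-4) = 3840 + 480*L)
r(80)/(-29494) + 49990/(-7254) = (3840 + 480*80)/(-29494) + 49990/(-7254) = (3840 + 38400)*(-1/29494) + 49990*(-1/7254) = 42240*(-1/29494) - 24995/3627 = -21120/14747 - 24995/3627 = -445203505/53487369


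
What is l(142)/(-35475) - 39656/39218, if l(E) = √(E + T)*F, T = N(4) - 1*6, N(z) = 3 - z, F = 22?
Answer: -19828/19609 - 2*√15/1075 ≈ -1.0184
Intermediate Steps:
T = -7 (T = (3 - 1*4) - 1*6 = (3 - 4) - 6 = -1 - 6 = -7)
l(E) = 22*√(-7 + E) (l(E) = √(E - 7)*22 = √(-7 + E)*22 = 22*√(-7 + E))
l(142)/(-35475) - 39656/39218 = (22*√(-7 + 142))/(-35475) - 39656/39218 = (22*√135)*(-1/35475) - 39656*1/39218 = (22*(3*√15))*(-1/35475) - 19828/19609 = (66*√15)*(-1/35475) - 19828/19609 = -2*√15/1075 - 19828/19609 = -19828/19609 - 2*√15/1075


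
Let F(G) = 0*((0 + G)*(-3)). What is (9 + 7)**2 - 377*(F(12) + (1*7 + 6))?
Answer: -4645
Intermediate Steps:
F(G) = 0 (F(G) = 0*(G*(-3)) = 0*(-3*G) = 0)
(9 + 7)**2 - 377*(F(12) + (1*7 + 6)) = (9 + 7)**2 - 377*(0 + (1*7 + 6)) = 16**2 - 377*(0 + (7 + 6)) = 256 - 377*(0 + 13) = 256 - 377*13 = 256 - 4901 = -4645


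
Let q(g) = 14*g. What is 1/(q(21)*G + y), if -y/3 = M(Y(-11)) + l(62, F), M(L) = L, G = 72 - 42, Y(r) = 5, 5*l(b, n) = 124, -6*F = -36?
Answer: 5/43653 ≈ 0.00011454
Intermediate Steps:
F = 6 (F = -⅙*(-36) = 6)
l(b, n) = 124/5 (l(b, n) = (⅕)*124 = 124/5)
G = 30
y = -447/5 (y = -3*(5 + 124/5) = -3*149/5 = -447/5 ≈ -89.400)
1/(q(21)*G + y) = 1/((14*21)*30 - 447/5) = 1/(294*30 - 447/5) = 1/(8820 - 447/5) = 1/(43653/5) = 5/43653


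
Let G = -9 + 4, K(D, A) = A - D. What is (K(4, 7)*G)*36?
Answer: -540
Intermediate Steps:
G = -5
(K(4, 7)*G)*36 = ((7 - 1*4)*(-5))*36 = ((7 - 4)*(-5))*36 = (3*(-5))*36 = -15*36 = -540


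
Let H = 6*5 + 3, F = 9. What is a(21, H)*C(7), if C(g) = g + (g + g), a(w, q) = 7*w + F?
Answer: 3276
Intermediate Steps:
H = 33 (H = 30 + 3 = 33)
a(w, q) = 9 + 7*w (a(w, q) = 7*w + 9 = 9 + 7*w)
C(g) = 3*g (C(g) = g + 2*g = 3*g)
a(21, H)*C(7) = (9 + 7*21)*(3*7) = (9 + 147)*21 = 156*21 = 3276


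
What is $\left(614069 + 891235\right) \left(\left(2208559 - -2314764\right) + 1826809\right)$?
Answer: $9558879100128$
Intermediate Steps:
$\left(614069 + 891235\right) \left(\left(2208559 - -2314764\right) + 1826809\right) = 1505304 \left(\left(2208559 + 2314764\right) + 1826809\right) = 1505304 \left(4523323 + 1826809\right) = 1505304 \cdot 6350132 = 9558879100128$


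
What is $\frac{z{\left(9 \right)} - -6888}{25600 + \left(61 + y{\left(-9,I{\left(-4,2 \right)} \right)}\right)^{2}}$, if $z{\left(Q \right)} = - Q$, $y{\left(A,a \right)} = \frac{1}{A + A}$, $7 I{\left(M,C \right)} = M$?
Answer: $\frac{2228796}{9497809} \approx 0.23466$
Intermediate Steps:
$I{\left(M,C \right)} = \frac{M}{7}$
$y{\left(A,a \right)} = \frac{1}{2 A}$
$\frac{z{\left(9 \right)} - -6888}{25600 + \left(61 + y{\left(-9,I{\left(-4,2 \right)} \right)}\right)^{2}} = \frac{\left(-1\right) 9 - -6888}{25600 + \left(61 + \frac{1}{2 \left(-9\right)}\right)^{2}} = \frac{-9 + 6888}{25600 + \left(61 + \frac{1}{2} \left(- \frac{1}{9}\right)\right)^{2}} = \frac{6879}{25600 + \left(61 - \frac{1}{18}\right)^{2}} = \frac{6879}{25600 + \left(\frac{1097}{18}\right)^{2}} = \frac{6879}{25600 + \frac{1203409}{324}} = \frac{6879}{\frac{9497809}{324}} = 6879 \cdot \frac{324}{9497809} = \frac{2228796}{9497809}$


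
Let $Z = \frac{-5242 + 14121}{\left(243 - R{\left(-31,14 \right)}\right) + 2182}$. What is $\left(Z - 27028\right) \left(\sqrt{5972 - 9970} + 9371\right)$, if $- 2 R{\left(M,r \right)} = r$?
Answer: $- \frac{615892266507}{2432} - \frac{65723217 i \sqrt{3998}}{2432} \approx -2.5325 \cdot 10^{8} - 1.7087 \cdot 10^{6} i$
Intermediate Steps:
$R{\left(M,r \right)} = - \frac{r}{2}$
$Z = \frac{8879}{2432}$ ($Z = \frac{-5242 + 14121}{\left(243 - \left(- \frac{1}{2}\right) 14\right) + 2182} = \frac{8879}{\left(243 - -7\right) + 2182} = \frac{8879}{\left(243 + 7\right) + 2182} = \frac{8879}{250 + 2182} = \frac{8879}{2432} \approx 3.6509$)
$\left(Z - 27028\right) \left(\sqrt{5972 - 9970} + 9371\right) = \left(\frac{8879}{2432} - 27028\right) \left(\sqrt{5972 - 9970} + 9371\right) = - \frac{65723217 \left(\sqrt{-3998} + 9371\right)}{2432} = - \frac{65723217 \left(i \sqrt{3998} + 9371\right)}{2432} = - \frac{65723217 \left(9371 + i \sqrt{3998}\right)}{2432} = - \frac{615892266507}{2432} - \frac{65723217 i \sqrt{3998}}{2432}$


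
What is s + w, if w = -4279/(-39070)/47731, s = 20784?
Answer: 38759045937559/1864850170 ≈ 20784.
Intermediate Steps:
w = 4279/1864850170 (w = -4279*(-1/39070)*(1/47731) = (4279/39070)*(1/47731) = 4279/1864850170 ≈ 2.2946e-6)
s + w = 20784 + 4279/1864850170 = 38759045937559/1864850170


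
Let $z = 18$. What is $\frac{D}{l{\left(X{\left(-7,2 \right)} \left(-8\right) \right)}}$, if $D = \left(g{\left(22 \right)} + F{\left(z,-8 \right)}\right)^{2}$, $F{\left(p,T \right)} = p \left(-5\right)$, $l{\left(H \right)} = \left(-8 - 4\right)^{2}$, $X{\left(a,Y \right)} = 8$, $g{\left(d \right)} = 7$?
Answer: $\frac{6889}{144} \approx 47.84$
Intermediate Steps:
$l{\left(H \right)} = 144$ ($l{\left(H \right)} = \left(-12\right)^{2} = 144$)
$F{\left(p,T \right)} = - 5 p$
$D = 6889$ ($D = \left(7 - 90\right)^{2} = \left(-83\right)^{2} = 6889$)
$\frac{D}{l{\left(X{\left(-7,2 \right)} \left(-8\right) \right)}} = \frac{6889}{144}$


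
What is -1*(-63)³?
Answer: 250047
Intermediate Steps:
-1*(-63)³ = -1*(-250047) = 250047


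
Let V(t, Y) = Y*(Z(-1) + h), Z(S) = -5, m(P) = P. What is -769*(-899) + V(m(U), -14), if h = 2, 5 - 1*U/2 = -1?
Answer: 691373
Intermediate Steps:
U = 12 (U = 10 - 2*(-1) = 10 + 2 = 12)
V(t, Y) = -3*Y (V(t, Y) = Y*(-5 + 2) = Y*(-3) = -3*Y)
-769*(-899) + V(m(U), -14) = -769*(-899) - 3*(-14) = 691331 + 42 = 691373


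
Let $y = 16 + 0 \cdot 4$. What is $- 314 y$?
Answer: $-5024$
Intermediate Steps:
$y = 16$ ($y = 16 + 0 = 16$)
$- 314 y = \left(-314\right) 16 = -5024$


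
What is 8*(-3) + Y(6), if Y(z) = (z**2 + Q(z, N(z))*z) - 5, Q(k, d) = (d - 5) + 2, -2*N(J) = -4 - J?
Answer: 19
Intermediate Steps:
N(J) = 2 + J/2 (N(J) = -(-4 - J)/2 = 2 + J/2)
Q(k, d) = -3 + d (Q(k, d) = (-5 + d) + 2 = -3 + d)
Y(z) = -5 + z**2 + z*(-1 + z/2) (Y(z) = (z**2 + (-3 + (2 + z/2))*z) - 5 = (z**2 + (-1 + z/2)*z) - 5 = (z**2 + z*(-1 + z/2)) - 5 = -5 + z**2 + z*(-1 + z/2))
8*(-3) + Y(6) = 8*(-3) + (-5 - 1*6 + (3/2)*6**2) = -24 + (-5 - 6 + (3/2)*36) = -24 + (-5 - 6 + 54) = -24 + 43 = 19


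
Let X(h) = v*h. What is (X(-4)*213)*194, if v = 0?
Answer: 0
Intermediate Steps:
X(h) = 0 (X(h) = 0*h = 0)
(X(-4)*213)*194 = (0*213)*194 = 0*194 = 0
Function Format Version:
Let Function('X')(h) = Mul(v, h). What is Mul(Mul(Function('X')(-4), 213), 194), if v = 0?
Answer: 0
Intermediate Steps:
Function('X')(h) = 0 (Function('X')(h) = Mul(0, h) = 0)
Mul(Mul(Function('X')(-4), 213), 194) = Mul(Mul(0, 213), 194) = Mul(0, 194) = 0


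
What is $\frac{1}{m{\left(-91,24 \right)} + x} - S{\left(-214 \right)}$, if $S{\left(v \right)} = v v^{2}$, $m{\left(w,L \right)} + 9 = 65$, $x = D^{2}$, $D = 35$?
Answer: $\frac{12554240665}{1281} \approx 9.8004 \cdot 10^{6}$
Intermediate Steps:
$x = 1225$ ($x = 35^{2} = 1225$)
$m{\left(w,L \right)} = 56$ ($m{\left(w,L \right)} = -9 + 65 = 56$)
$S{\left(v \right)} = v^{3}$
$\frac{1}{m{\left(-91,24 \right)} + x} - S{\left(-214 \right)} = \frac{1}{56 + 1225} - \left(-214\right)^{3} = \frac{1}{1281} - -9800344 = \frac{1}{1281} + 9800344 = \frac{12554240665}{1281}$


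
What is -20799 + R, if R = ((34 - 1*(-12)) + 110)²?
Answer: 3537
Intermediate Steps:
R = 24336 (R = ((34 + 12) + 110)² = (46 + 110)² = 156² = 24336)
-20799 + R = -20799 + 24336 = 3537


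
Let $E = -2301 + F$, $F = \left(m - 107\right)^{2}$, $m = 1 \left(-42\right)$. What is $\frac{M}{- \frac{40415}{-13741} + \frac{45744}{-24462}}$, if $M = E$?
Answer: $\frac{7383039300}{397421} \approx 18577.0$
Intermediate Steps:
$m = -42$
$F = 22201$ ($F = \left(-42 - 107\right)^{2} = \left(-149\right)^{2} = 22201$)
$E = 19900$ ($E = -2301 + 22201 = 19900$)
$M = 19900$
$\frac{M}{- \frac{40415}{-13741} + \frac{45744}{-24462}} = \frac{19900}{- \frac{40415}{-13741} + \frac{45744}{-24462}} = \frac{19900}{\left(-40415\right) \left(- \frac{1}{13741}\right) + 45744 \left(- \frac{1}{24462}\right)} = \frac{19900}{\frac{40415}{13741} - \frac{7624}{4077}} = \frac{19900}{\frac{397421}{371007}} = 19900 \cdot \frac{371007}{397421} = \frac{7383039300}{397421}$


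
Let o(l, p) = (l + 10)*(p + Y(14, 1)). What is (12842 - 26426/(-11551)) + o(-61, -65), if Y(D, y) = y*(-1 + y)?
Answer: 186655933/11551 ≈ 16159.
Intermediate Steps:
o(l, p) = p*(10 + l) (o(l, p) = (l + 10)*(p + 1*(-1 + 1)) = (10 + l)*(p + 1*0) = (10 + l)*(p + 0) = (10 + l)*p = p*(10 + l))
(12842 - 26426/(-11551)) + o(-61, -65) = (12842 - 26426/(-11551)) - 65*(10 - 61) = (12842 - 26426*(-1/11551)) - 65*(-51) = (12842 + 26426/11551) + 3315 = 148364368/11551 + 3315 = 186655933/11551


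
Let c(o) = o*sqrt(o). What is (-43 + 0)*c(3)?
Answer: -129*sqrt(3) ≈ -223.43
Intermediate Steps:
c(o) = o**(3/2)
(-43 + 0)*c(3) = (-43 + 0)*3**(3/2) = -129*sqrt(3)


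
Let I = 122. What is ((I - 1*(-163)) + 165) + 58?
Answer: 508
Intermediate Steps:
((I - 1*(-163)) + 165) + 58 = ((122 - 1*(-163)) + 165) + 58 = ((122 + 163) + 165) + 58 = (285 + 165) + 58 = 450 + 58 = 508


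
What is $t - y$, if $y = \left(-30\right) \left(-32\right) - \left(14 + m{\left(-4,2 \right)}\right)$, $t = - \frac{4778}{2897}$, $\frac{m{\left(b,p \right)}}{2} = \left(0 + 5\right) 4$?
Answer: $- \frac{2629460}{2897} \approx -907.65$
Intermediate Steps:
$m{\left(b,p \right)} = 40$ ($m{\left(b,p \right)} = 2 \left(0 + 5\right) 4 = 2 \cdot 5 \cdot 4 = 2 \cdot 20 = 40$)
$t = - \frac{4778}{2897}$ ($t = \left(-4778\right) \frac{1}{2897} = - \frac{4778}{2897} \approx -1.6493$)
$y = 906$ ($y = \left(-30\right) \left(-32\right) - 54 = 960 - 54 = 906$)
$t - y = - \frac{4778}{2897} - 906 = - \frac{2629460}{2897}$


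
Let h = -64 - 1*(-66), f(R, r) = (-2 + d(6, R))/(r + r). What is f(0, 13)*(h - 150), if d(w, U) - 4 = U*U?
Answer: -148/13 ≈ -11.385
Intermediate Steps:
d(w, U) = 4 + U**2 (d(w, U) = 4 + U*U = 4 + U**2)
f(R, r) = (2 + R**2)/(2*r) (f(R, r) = (-2 + (4 + R**2))/(r + r) = (2 + R**2)/((2*r)) = (2 + R**2)*(1/(2*r)) = (2 + R**2)/(2*r))
h = 2 (h = -64 + 66 = 2)
f(0, 13)*(h - 150) = ((1/2)*(2 + 0**2)/13)*(2 - 150) = ((1/2)*(1/13)*(2 + 0))*(-148) = ((1/2)*(1/13)*2)*(-148) = (1/13)*(-148) = -148/13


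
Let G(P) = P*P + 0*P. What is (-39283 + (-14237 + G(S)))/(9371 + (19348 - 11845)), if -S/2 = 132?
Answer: 8088/8437 ≈ 0.95863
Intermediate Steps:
S = -264 (S = -2*132 = -264)
G(P) = P² (G(P) = P² + 0 = P²)
(-39283 + (-14237 + G(S)))/(9371 + (19348 - 11845)) = (-39283 + (-14237 + (-264)²))/(9371 + (19348 - 11845)) = (-39283 + (-14237 + 69696))/(9371 + 7503) = (-39283 + 55459)/16874 = 16176*(1/16874) = 8088/8437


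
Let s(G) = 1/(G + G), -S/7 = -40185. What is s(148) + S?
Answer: 83263321/296 ≈ 2.8130e+5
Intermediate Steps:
S = 281295 (S = -7*(-40185) = 281295)
s(G) = 1/(2*G)
s(148) + S = (1/2)/148 + 281295 = (1/2)*(1/148) + 281295 = 1/296 + 281295 = 83263321/296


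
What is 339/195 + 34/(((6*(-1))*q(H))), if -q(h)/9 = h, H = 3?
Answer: 10258/5265 ≈ 1.9483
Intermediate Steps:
q(h) = -9*h
339/195 + 34/(((6*(-1))*q(H))) = 339/195 + 34/(((6*(-1))*(-9*3))) = 339*(1/195) + 34/((-6*(-27))) = 113/65 + 34/162 = 113/65 + 34*(1/162) = 113/65 + 17/81 = 10258/5265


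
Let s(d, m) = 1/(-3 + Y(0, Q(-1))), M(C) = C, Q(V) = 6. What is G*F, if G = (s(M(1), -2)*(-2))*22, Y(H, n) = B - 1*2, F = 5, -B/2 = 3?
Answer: 20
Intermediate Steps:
B = -6 (B = -2*3 = -6)
Y(H, n) = -8 (Y(H, n) = -6 - 1*2 = -6 - 2 = -8)
s(d, m) = -1/11 (s(d, m) = 1/(-3 - 8) = 1/(-11) = -1/11)
G = 4 (G = -1/11*(-2)*22 = (2/11)*22 = 4)
G*F = 4*5 = 20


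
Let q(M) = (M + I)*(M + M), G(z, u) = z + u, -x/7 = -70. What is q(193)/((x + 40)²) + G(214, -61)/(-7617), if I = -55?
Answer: 30230388/178301275 ≈ 0.16955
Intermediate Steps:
x = 490 (x = -7*(-70) = 490)
G(z, u) = u + z
q(M) = 2*M*(-55 + M) (q(M) = (M - 55)*(M + M) = (-55 + M)*(2*M) = 2*M*(-55 + M))
q(193)/((x + 40)²) + G(214, -61)/(-7617) = (2*193*(-55 + 193))/((490 + 40)²) + (-61 + 214)/(-7617) = (2*193*138)/(530²) + 153*(-1/7617) = 53268/280900 - 51/2539 = 53268*(1/280900) - 51/2539 = 13317/70225 - 51/2539 = 30230388/178301275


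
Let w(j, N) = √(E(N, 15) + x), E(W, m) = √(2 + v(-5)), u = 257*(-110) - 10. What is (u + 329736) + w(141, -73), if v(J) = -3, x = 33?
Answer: 301456 + √(33 + I) ≈ 3.0146e+5 + 0.087029*I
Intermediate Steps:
u = -28280 (u = -28270 - 10 = -28280)
E(W, m) = I (E(W, m) = √(2 - 3) = √(-1) = I)
w(j, N) = √(33 + I) (w(j, N) = √(I + 33) = √(33 + I))
(u + 329736) + w(141, -73) = (-28280 + 329736) + √(33 + I) = 301456 + √(33 + I)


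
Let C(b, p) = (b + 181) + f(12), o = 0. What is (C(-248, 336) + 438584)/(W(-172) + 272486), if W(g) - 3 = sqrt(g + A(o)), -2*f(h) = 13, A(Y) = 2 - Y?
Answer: 238978575269/148500510582 - 877021*I*sqrt(170)/148500510582 ≈ 1.6093 - 7.7003e-5*I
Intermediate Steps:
f(h) = -13/2 (f(h) = -1/2*13 = -13/2)
W(g) = 3 + sqrt(2 + g) (W(g) = 3 + sqrt(g + (2 - 1*0)) = 3 + sqrt(g + (2 + 0)) = 3 + sqrt(g + 2) = 3 + sqrt(2 + g))
C(b, p) = 349/2 + b (C(b, p) = (b + 181) - 13/2 = (181 + b) - 13/2 = 349/2 + b)
(C(-248, 336) + 438584)/(W(-172) + 272486) = ((349/2 - 248) + 438584)/((3 + sqrt(2 - 172)) + 272486) = (-147/2 + 438584)/((3 + sqrt(-170)) + 272486) = 877021/(2*((3 + I*sqrt(170)) + 272486)) = 877021/(2*(272489 + I*sqrt(170)))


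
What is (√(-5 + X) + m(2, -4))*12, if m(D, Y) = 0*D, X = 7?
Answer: 12*√2 ≈ 16.971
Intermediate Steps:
m(D, Y) = 0
(√(-5 + X) + m(2, -4))*12 = (√(-5 + 7) + 0)*12 = (√2 + 0)*12 = √2*12 = 12*√2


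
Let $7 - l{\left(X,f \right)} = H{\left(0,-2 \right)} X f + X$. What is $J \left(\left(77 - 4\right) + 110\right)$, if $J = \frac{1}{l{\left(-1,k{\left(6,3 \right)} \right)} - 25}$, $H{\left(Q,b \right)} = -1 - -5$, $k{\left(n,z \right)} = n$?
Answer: $\frac{183}{7} \approx 26.143$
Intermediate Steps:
$H{\left(Q,b \right)} = 4$ ($H{\left(Q,b \right)} = -1 + 5 = 4$)
$l{\left(X,f \right)} = 7 - X - 4 X f$ ($l{\left(X,f \right)} = 7 - \left(4 X f + X\right) = 7 - \left(X + 4 X f\right) = 7 - X - 4 X f$)
$J = \frac{1}{7}$ ($J = \frac{1}{\left(7 - -1 - \left(-4\right) 6\right) - 25} = \frac{1}{\left(7 + 1 + 24\right) - 25} = \frac{1}{32 - 25} = \frac{1}{7} \approx 0.14286$)
$J \left(\left(77 - 4\right) + 110\right) = \frac{\left(77 - 4\right) + 110}{7} = \frac{73 + 110}{7} = \frac{1}{7} \cdot 183 = \frac{183}{7}$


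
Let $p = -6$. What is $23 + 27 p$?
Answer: $-139$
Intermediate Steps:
$23 + 27 p = 23 + 27 \left(-6\right) = 23 - 162 = -139$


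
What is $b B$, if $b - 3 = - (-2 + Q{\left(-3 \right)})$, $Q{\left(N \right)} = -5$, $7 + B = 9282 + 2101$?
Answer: $113760$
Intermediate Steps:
$B = 11376$ ($B = -7 + \left(9282 + 2101\right) = -7 + 11383 = 11376$)
$b = 10$ ($b = 3 - \left(-2 - 5\right) = 3 - -7 = 3 + 7 = 10$)
$b B = 10 \cdot 11376 = 113760$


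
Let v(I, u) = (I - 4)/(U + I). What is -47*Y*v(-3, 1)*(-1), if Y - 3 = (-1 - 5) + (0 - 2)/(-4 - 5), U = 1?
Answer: -8225/18 ≈ -456.94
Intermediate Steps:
Y = -25/9 (Y = 3 + ((-1 - 5) + (0 - 2)/(-4 - 5)) = 3 + (-6 - 2/(-9)) = 3 + (-6 - 2*(-1/9)) = 3 + (-6 + 2/9) = 3 - 52/9 = -25/9 ≈ -2.7778)
v(I, u) = (-4 + I)/(1 + I) (v(I, u) = (I - 4)/(1 + I) = (-4 + I)/(1 + I))
-47*Y*v(-3, 1)*(-1) = -47*(-25*(-4 - 3)/(9*(1 - 3)))*(-1) = -47*(-25*(-7)/(9*(-2)))*(-1) = -47*(-(-25)*(-7)/18)*(-1) = -47*(-25/9*7/2)*(-1) = -(-8225)*(-1)/18 = -47*175/18 = -8225/18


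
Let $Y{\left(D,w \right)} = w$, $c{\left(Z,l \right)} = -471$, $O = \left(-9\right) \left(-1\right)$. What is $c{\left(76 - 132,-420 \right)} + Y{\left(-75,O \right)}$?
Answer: $-462$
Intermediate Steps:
$O = 9$
$c{\left(76 - 132,-420 \right)} + Y{\left(-75,O \right)} = -471 + 9 = -462$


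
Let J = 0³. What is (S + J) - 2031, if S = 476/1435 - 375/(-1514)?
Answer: -630181643/310370 ≈ -2030.4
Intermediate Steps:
J = 0
S = 179827/310370 (S = 476*(1/1435) - 375*(-1/1514) = 68/205 + 375/1514 = 179827/310370 ≈ 0.57940)
(S + J) - 2031 = (179827/310370 + 0) - 2031 = 179827/310370 - 2031 = -630181643/310370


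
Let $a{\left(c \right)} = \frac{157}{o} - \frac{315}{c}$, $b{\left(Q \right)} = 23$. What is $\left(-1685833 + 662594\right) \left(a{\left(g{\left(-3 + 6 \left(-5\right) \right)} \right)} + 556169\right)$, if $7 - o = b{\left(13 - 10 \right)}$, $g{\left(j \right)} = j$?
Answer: $- \frac{100160462712583}{176} \approx -5.6909 \cdot 10^{11}$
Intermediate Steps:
$o = -16$ ($o = 7 - 23 = -16$)
$a{\left(c \right)} = - \frac{157}{16} - \frac{315}{c}$ ($a{\left(c \right)} = \frac{157}{-16} - \frac{315}{c} = 157 \left(- \frac{1}{16}\right) - \frac{315}{c} = - \frac{157}{16} - \frac{315}{c}$)
$\left(-1685833 + 662594\right) \left(a{\left(g{\left(-3 + 6 \left(-5\right) \right)} \right)} + 556169\right) = \left(-1685833 + 662594\right) \left(\left(- \frac{157}{16} - \frac{315}{-3 + 6 \left(-5\right)}\right) + 556169\right) = - 1023239 \left(\left(- \frac{157}{16} - \frac{315}{-3 - 30}\right) + 556169\right) = - 1023239 \left(\left(- \frac{157}{16} - \frac{315}{-33}\right) + 556169\right) = - 1023239 \left(\left(- \frac{157}{16} - - \frac{105}{11}\right) + 556169\right) = - 1023239 \left(\left(- \frac{157}{16} + \frac{105}{11}\right) + 556169\right) = - 1023239 \left(- \frac{47}{176} + 556169\right) = \left(-1023239\right) \frac{97885697}{176} = - \frac{100160462712583}{176}$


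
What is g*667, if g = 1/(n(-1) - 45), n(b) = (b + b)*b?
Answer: -667/43 ≈ -15.512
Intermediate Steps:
n(b) = 2*b**2 (n(b) = (2*b)*b = 2*b**2)
g = -1/43 (g = 1/(2*(-1)**2 - 45) = 1/(2*1 - 45) = 1/(2 - 45) = 1/(-43) = -1/43 ≈ -0.023256)
g*667 = -1/43*667 = -667/43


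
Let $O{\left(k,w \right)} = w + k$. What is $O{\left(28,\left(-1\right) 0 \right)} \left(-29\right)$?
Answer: $-812$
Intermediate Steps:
$O{\left(k,w \right)} = k + w$
$O{\left(28,\left(-1\right) 0 \right)} \left(-29\right) = \left(28 - 0\right) \left(-29\right) = \left(28 + 0\right) \left(-29\right) = 28 \left(-29\right) = -812$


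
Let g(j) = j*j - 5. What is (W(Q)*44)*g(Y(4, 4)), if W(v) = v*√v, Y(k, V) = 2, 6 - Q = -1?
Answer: -308*√7 ≈ -814.89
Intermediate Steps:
Q = 7 (Q = 6 - 1*(-1) = 6 + 1 = 7)
W(v) = v^(3/2)
g(j) = -5 + j² (g(j) = j² - 5 = -5 + j²)
(W(Q)*44)*g(Y(4, 4)) = (7^(3/2)*44)*(-5 + 2²) = ((7*√7)*44)*(-5 + 4) = (308*√7)*(-1) = -308*√7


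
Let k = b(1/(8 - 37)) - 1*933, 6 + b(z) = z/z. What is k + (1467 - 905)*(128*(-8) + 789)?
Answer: -133008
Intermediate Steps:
b(z) = -5 (b(z) = -6 + z/z = -6 + 1 = -5)
k = -938 (k = -5 - 1*933 = -5 - 933 = -938)
k + (1467 - 905)*(128*(-8) + 789) = -938 + (1467 - 905)*(128*(-8) + 789) = -938 + 562*(-1024 + 789) = -938 + 562*(-235) = -938 - 132070 = -133008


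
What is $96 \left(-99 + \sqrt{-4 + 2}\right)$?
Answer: $-9504 + 96 i \sqrt{2} \approx -9504.0 + 135.76 i$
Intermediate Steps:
$96 \left(-99 + \sqrt{-4 + 2}\right) = 96 \left(-99 + \sqrt{-2}\right) = 96 \left(-99 + i \sqrt{2}\right) = -9504 + 96 i \sqrt{2}$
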